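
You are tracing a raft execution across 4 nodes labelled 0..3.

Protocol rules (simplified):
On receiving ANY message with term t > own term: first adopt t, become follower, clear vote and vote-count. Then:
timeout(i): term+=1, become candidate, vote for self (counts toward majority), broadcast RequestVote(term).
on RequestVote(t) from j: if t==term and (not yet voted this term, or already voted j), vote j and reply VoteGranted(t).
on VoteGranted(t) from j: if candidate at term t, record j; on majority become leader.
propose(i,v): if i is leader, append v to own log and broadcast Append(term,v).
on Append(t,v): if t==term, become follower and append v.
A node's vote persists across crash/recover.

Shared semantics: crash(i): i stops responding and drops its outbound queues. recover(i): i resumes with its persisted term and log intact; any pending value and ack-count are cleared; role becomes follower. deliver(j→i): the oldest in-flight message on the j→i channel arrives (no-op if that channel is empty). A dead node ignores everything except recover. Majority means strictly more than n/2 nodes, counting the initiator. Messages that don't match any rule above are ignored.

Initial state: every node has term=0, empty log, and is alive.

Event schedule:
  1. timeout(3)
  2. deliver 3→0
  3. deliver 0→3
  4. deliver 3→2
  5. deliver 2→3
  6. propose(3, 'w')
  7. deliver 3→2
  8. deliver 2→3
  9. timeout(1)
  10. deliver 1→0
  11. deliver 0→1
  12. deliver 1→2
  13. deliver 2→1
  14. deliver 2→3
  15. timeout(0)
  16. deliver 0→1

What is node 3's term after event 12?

1

e1 timeout(3): 3[cand,t=1,-]
e2 deliver 3→0: 0[foll,t=1,-]
e3 deliver 0→3: ·
e4 deliver 3→2: 2[foll,t=1,-]
e5 deliver 2→3: 3[lead,t=1,-]
e6 propose(3,'w'): 3[lead,t=1,w]
e7 deliver 3→2: 2[foll,t=1,w]
e8 deliver 2→3: ·
e9 timeout(1): 1[cand,t=1,-]
e10 deliver 1→0: ·
e11 deliver 0→1: ·
e12 deliver 1→2: ·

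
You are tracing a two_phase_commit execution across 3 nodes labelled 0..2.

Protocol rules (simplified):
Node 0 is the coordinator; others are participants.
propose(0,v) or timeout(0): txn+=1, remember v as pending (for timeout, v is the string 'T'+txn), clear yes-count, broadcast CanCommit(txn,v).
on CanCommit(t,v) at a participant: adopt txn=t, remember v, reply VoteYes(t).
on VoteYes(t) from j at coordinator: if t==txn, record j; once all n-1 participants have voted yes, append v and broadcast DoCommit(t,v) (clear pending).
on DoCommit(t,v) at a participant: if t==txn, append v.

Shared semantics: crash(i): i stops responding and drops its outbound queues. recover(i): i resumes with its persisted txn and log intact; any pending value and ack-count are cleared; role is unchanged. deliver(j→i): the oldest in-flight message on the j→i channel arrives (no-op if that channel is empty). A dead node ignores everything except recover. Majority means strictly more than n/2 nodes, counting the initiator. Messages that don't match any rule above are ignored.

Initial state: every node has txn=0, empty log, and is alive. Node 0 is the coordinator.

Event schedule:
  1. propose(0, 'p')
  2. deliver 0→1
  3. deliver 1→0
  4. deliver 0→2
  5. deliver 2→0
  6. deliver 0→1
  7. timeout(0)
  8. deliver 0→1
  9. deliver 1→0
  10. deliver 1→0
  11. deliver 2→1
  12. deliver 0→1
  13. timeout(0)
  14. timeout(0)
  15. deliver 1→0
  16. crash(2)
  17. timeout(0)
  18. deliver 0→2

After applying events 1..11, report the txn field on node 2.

1

[1] propose(0,'p') → N0(coor t1 [-])
[2] deliver 0→1 → N1(part t1 [-])
[3] deliver 1→0 → ∅
[4] deliver 0→2 → N2(part t1 [-])
[5] deliver 2→0 → N0(coor t1 [p])
[6] deliver 0→1 → N1(part t1 [p])
[7] timeout(0) → N0(coor t2 [p])
[8] deliver 0→1 → N1(part t2 [p])
[9] deliver 1→0 → ∅
[10] deliver 1→0 → ∅
[11] deliver 2→1 → ∅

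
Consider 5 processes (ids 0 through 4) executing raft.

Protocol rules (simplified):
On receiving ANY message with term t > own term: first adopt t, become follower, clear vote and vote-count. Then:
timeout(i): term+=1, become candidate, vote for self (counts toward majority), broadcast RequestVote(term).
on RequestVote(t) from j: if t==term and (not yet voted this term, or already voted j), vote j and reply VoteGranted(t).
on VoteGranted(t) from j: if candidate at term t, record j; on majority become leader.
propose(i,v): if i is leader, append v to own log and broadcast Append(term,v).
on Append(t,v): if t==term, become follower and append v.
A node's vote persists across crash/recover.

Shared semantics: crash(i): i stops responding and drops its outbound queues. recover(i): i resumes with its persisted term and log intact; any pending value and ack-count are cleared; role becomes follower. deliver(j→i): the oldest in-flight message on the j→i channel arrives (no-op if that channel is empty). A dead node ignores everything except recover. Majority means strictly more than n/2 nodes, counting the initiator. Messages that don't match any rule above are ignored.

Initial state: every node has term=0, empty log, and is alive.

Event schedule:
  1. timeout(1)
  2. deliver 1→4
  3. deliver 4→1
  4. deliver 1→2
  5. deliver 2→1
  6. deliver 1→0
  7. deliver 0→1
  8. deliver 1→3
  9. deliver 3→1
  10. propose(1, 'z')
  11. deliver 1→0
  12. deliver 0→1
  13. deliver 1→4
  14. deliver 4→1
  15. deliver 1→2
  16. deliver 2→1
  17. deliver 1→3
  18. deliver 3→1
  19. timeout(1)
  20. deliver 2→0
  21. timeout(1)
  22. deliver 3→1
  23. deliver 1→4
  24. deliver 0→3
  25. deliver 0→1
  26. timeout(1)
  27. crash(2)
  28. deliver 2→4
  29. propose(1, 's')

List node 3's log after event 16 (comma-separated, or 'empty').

[1] timeout(1) → N1(cand t1 [-])
[2] deliver 1→4 → N4(foll t1 [-])
[3] deliver 4→1 → ∅
[4] deliver 1→2 → N2(foll t1 [-])
[5] deliver 2→1 → N1(lead t1 [-])
[6] deliver 1→0 → N0(foll t1 [-])
[7] deliver 0→1 → ∅
[8] deliver 1→3 → N3(foll t1 [-])
[9] deliver 3→1 → ∅
[10] propose(1,'z') → N1(lead t1 [z])
[11] deliver 1→0 → N0(foll t1 [z])
[12] deliver 0→1 → ∅
[13] deliver 1→4 → N4(foll t1 [z])
[14] deliver 4→1 → ∅
[15] deliver 1→2 → N2(foll t1 [z])
[16] deliver 2→1 → ∅

empty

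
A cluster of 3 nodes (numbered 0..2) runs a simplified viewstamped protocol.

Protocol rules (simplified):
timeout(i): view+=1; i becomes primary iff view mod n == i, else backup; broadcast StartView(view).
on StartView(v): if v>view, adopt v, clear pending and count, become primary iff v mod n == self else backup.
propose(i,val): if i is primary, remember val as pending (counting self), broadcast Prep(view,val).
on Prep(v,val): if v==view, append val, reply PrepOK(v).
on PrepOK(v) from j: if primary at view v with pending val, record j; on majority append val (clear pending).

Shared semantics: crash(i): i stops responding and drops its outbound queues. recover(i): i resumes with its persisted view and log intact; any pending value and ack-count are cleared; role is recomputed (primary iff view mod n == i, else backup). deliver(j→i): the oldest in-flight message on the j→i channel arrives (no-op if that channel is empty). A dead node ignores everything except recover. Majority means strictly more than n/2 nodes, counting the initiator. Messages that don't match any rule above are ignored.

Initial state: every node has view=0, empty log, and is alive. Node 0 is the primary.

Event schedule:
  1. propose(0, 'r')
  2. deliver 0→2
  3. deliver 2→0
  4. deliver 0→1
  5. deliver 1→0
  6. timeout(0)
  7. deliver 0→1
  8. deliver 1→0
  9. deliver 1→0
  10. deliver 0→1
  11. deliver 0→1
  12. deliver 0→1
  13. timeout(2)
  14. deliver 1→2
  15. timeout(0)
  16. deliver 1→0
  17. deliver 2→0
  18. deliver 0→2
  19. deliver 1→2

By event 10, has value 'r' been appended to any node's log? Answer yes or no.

[1] propose(0,'r') → ∅
[2] deliver 0→2 → N2(back v0 [r])
[3] deliver 2→0 → N0(prim v0 [r])
[4] deliver 0→1 → N1(back v0 [r])
[5] deliver 1→0 → ∅
[6] timeout(0) → N0(back v1 [r])
[7] deliver 0→1 → N1(prim v1 [r])
[8] deliver 1→0 → ∅
[9] deliver 1→0 → ∅
[10] deliver 0→1 → ∅

yes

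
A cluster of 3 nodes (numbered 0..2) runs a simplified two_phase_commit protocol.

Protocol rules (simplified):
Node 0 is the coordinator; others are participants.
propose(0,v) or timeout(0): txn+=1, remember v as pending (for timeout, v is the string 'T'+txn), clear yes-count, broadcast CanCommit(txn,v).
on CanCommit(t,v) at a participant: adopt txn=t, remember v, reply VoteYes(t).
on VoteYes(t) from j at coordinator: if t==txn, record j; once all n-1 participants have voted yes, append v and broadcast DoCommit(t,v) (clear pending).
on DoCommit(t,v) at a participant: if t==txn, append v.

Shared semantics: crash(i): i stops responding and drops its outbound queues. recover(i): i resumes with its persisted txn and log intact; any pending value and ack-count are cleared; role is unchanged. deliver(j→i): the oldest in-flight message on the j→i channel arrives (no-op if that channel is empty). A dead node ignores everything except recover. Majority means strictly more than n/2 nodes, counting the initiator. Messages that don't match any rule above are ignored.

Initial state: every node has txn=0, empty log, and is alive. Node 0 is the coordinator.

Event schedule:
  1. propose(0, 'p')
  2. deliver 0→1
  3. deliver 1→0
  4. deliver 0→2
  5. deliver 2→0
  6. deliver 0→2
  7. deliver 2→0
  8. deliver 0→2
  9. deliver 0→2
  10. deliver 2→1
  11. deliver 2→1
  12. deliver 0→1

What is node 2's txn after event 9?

1

[1] propose(0,'p') → N0(coor t1 [-])
[2] deliver 0→1 → N1(part t1 [-])
[3] deliver 1→0 → ∅
[4] deliver 0→2 → N2(part t1 [-])
[5] deliver 2→0 → N0(coor t1 [p])
[6] deliver 0→2 → N2(part t1 [p])
[7] deliver 2→0 → ∅
[8] deliver 0→2 → ∅
[9] deliver 0→2 → ∅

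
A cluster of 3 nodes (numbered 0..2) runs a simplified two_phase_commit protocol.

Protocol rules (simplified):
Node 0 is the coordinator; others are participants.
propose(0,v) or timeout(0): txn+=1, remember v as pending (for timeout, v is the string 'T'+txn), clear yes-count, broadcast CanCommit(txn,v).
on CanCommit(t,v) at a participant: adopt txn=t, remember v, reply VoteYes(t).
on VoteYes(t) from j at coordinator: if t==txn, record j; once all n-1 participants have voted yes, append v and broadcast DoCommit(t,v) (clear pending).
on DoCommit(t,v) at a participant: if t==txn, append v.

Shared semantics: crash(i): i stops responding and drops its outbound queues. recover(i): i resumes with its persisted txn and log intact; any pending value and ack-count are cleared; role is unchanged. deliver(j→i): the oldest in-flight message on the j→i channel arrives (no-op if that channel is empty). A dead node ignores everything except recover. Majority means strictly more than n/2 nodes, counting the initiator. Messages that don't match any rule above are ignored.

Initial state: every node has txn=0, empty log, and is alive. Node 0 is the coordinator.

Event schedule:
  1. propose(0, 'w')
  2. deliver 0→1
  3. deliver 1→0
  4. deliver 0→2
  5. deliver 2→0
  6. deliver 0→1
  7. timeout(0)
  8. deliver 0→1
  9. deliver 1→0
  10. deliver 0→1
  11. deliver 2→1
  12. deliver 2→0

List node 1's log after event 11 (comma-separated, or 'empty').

w

1. propose(0,'w'):  <0:coor t1 ->
2. deliver 0→1:  <1:part t1 ->
3. deliver 1→0:  nop
4. deliver 0→2:  <2:part t1 ->
5. deliver 2→0:  <0:coor t1 w>
6. deliver 0→1:  <1:part t1 w>
7. timeout(0):  <0:coor t2 w>
8. deliver 0→1:  <1:part t2 w>
9. deliver 1→0:  nop
10. deliver 0→1:  nop
11. deliver 2→1:  nop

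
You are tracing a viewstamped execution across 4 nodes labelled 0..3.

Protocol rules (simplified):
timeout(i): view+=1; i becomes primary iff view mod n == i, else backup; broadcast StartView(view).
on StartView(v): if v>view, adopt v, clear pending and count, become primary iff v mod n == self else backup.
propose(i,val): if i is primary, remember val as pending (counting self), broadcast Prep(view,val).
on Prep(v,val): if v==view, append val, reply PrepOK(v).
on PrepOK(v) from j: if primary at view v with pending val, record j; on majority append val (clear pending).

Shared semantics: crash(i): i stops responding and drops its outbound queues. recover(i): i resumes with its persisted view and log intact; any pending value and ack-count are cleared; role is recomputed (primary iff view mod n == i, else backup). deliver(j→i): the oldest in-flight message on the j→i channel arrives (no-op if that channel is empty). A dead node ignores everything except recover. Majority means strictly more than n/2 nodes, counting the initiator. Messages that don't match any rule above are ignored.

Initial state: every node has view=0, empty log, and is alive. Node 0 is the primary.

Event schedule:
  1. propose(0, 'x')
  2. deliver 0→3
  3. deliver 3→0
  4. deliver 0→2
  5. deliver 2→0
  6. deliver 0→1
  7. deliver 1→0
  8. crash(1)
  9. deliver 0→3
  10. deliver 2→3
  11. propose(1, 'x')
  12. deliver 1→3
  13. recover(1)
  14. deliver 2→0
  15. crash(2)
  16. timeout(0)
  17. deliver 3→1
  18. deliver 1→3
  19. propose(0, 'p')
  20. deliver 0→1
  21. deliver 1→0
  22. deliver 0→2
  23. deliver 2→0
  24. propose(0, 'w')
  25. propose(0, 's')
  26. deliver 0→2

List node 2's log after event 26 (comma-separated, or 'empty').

x

step 1 propose(0,'x'): —
step 2 deliver 0→3: 3={back,v=0,log=x}
step 3 deliver 3→0: —
step 4 deliver 0→2: 2={back,v=0,log=x}
step 5 deliver 2→0: 0={prim,v=0,log=x}
step 6 deliver 0→1: 1={back,v=0,log=x}
step 7 deliver 1→0: —
step 8 crash(1): 1={✗back,v=0,log=x}
step 9 deliver 0→3: —
step 10 deliver 2→3: —
step 11 propose(1,'x'): —
step 12 deliver 1→3: —
step 13 recover(1): 1={back,v=0,log=x}
step 14 deliver 2→0: —
step 15 crash(2): 2={✗back,v=0,log=x}
step 16 timeout(0): 0={back,v=1,log=x}
step 17 deliver 3→1: —
step 18 deliver 1→3: —
step 19 propose(0,'p'): —
step 20 deliver 0→1: 1={prim,v=1,log=x}
step 21 deliver 1→0: —
step 22 deliver 0→2: —
step 23 deliver 2→0: —
step 24 propose(0,'w'): —
step 25 propose(0,'s'): —
step 26 deliver 0→2: —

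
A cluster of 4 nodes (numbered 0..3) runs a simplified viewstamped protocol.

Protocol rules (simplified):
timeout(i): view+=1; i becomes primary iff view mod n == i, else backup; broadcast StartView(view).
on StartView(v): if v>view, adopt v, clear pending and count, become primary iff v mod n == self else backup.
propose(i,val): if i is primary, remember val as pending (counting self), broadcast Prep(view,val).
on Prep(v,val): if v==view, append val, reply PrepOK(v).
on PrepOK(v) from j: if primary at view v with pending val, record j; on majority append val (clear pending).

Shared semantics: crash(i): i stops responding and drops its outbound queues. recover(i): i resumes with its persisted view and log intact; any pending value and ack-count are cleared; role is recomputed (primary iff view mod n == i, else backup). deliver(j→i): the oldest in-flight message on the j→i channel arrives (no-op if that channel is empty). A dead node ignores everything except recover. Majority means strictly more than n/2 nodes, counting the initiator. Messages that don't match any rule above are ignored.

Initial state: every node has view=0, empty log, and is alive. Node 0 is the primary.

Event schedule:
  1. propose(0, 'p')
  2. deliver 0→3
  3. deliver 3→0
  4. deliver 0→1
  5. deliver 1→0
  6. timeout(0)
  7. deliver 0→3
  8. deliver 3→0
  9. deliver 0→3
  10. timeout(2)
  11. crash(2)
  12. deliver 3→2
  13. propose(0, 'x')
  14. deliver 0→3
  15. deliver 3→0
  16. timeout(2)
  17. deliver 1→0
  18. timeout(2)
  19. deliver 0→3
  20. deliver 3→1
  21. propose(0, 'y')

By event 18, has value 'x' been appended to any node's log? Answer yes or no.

step 1 propose(0,'p'): —
step 2 deliver 0→3: 3={back,v=0,log=p}
step 3 deliver 3→0: —
step 4 deliver 0→1: 1={back,v=0,log=p}
step 5 deliver 1→0: 0={prim,v=0,log=p}
step 6 timeout(0): 0={back,v=1,log=p}
step 7 deliver 0→3: 3={back,v=1,log=p}
step 8 deliver 3→0: —
step 9 deliver 0→3: —
step 10 timeout(2): 2={back,v=1,log=-}
step 11 crash(2): 2={✗back,v=1,log=-}
step 12 deliver 3→2: —
step 13 propose(0,'x'): —
step 14 deliver 0→3: —
step 15 deliver 3→0: —
step 16 timeout(2): —
step 17 deliver 1→0: —
step 18 timeout(2): —

no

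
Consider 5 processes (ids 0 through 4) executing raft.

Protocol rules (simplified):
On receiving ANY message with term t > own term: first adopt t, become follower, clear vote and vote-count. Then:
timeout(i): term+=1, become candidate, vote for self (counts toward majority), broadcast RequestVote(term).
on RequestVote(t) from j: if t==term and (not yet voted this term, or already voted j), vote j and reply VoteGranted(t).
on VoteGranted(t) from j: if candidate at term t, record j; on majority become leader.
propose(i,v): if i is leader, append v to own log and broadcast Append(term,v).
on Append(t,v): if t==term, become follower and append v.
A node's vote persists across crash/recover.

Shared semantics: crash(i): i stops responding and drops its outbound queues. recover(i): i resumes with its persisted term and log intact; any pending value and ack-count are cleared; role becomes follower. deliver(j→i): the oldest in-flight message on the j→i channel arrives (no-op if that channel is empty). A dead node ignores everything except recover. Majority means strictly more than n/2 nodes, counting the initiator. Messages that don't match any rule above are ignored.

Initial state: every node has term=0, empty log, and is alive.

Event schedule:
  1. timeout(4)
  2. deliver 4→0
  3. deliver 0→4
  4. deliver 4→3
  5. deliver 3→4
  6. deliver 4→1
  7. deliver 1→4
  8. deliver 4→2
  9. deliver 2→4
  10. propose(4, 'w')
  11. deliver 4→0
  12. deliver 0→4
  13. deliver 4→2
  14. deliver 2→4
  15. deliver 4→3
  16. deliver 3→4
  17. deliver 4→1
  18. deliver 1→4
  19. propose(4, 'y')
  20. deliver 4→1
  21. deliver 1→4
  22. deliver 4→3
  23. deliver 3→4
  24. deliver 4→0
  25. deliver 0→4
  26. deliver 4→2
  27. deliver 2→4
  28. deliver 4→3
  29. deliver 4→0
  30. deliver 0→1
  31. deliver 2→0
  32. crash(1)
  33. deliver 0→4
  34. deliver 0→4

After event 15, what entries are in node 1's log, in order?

e1 timeout(4): 4[cand,t=1,-]
e2 deliver 4→0: 0[foll,t=1,-]
e3 deliver 0→4: ·
e4 deliver 4→3: 3[foll,t=1,-]
e5 deliver 3→4: 4[lead,t=1,-]
e6 deliver 4→1: 1[foll,t=1,-]
e7 deliver 1→4: ·
e8 deliver 4→2: 2[foll,t=1,-]
e9 deliver 2→4: ·
e10 propose(4,'w'): 4[lead,t=1,w]
e11 deliver 4→0: 0[foll,t=1,w]
e12 deliver 0→4: ·
e13 deliver 4→2: 2[foll,t=1,w]
e14 deliver 2→4: ·
e15 deliver 4→3: 3[foll,t=1,w]

empty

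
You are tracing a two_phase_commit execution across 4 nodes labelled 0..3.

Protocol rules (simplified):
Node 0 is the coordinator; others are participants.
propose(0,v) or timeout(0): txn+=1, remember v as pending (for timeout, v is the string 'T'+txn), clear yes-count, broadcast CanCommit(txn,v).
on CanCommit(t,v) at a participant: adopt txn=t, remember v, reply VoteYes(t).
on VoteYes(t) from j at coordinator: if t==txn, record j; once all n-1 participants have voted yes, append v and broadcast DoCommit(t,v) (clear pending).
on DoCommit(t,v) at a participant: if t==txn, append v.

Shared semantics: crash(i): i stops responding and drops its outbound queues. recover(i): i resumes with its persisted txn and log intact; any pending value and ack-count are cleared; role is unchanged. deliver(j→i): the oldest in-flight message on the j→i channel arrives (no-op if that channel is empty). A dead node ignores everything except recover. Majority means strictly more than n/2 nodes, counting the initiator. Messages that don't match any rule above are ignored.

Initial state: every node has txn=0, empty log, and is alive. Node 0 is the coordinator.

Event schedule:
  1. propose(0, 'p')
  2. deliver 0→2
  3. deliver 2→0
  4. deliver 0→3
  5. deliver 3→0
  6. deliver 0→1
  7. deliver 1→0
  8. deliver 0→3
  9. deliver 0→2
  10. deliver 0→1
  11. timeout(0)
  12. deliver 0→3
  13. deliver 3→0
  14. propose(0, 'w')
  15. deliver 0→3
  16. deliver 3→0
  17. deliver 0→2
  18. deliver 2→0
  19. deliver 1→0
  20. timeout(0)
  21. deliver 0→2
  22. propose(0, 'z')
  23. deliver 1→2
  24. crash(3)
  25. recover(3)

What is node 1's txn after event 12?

1

[1] propose(0,'p') → N0(coor t1 [-])
[2] deliver 0→2 → N2(part t1 [-])
[3] deliver 2→0 → ∅
[4] deliver 0→3 → N3(part t1 [-])
[5] deliver 3→0 → ∅
[6] deliver 0→1 → N1(part t1 [-])
[7] deliver 1→0 → N0(coor t1 [p])
[8] deliver 0→3 → N3(part t1 [p])
[9] deliver 0→2 → N2(part t1 [p])
[10] deliver 0→1 → N1(part t1 [p])
[11] timeout(0) → N0(coor t2 [p])
[12] deliver 0→3 → N3(part t2 [p])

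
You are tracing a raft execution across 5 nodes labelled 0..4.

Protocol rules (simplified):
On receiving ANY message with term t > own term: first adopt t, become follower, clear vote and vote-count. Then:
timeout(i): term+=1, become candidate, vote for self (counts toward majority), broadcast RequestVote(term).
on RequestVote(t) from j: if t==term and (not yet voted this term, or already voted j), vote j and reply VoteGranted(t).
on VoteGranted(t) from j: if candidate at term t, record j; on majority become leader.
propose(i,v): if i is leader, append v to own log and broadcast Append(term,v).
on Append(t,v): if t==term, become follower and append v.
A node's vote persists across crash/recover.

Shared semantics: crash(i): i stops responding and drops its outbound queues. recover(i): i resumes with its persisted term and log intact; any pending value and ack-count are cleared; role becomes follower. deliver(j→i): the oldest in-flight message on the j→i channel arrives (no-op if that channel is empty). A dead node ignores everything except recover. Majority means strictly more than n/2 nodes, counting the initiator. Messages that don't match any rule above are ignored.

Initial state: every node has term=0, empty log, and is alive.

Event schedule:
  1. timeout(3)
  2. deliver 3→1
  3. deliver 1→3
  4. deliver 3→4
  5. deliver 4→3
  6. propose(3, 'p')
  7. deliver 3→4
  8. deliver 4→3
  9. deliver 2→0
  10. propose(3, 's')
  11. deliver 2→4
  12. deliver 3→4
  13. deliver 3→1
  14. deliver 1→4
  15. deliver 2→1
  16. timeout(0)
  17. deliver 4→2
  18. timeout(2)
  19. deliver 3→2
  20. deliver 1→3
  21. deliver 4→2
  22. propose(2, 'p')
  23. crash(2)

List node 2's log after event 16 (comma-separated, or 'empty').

empty

[1] timeout(3) → N3(cand t1 [-])
[2] deliver 3→1 → N1(foll t1 [-])
[3] deliver 1→3 → ∅
[4] deliver 3→4 → N4(foll t1 [-])
[5] deliver 4→3 → N3(lead t1 [-])
[6] propose(3,'p') → N3(lead t1 [p])
[7] deliver 3→4 → N4(foll t1 [p])
[8] deliver 4→3 → ∅
[9] deliver 2→0 → ∅
[10] propose(3,'s') → N3(lead t1 [p,s])
[11] deliver 2→4 → ∅
[12] deliver 3→4 → N4(foll t1 [p,s])
[13] deliver 3→1 → N1(foll t1 [p])
[14] deliver 1→4 → ∅
[15] deliver 2→1 → ∅
[16] timeout(0) → N0(cand t1 [-])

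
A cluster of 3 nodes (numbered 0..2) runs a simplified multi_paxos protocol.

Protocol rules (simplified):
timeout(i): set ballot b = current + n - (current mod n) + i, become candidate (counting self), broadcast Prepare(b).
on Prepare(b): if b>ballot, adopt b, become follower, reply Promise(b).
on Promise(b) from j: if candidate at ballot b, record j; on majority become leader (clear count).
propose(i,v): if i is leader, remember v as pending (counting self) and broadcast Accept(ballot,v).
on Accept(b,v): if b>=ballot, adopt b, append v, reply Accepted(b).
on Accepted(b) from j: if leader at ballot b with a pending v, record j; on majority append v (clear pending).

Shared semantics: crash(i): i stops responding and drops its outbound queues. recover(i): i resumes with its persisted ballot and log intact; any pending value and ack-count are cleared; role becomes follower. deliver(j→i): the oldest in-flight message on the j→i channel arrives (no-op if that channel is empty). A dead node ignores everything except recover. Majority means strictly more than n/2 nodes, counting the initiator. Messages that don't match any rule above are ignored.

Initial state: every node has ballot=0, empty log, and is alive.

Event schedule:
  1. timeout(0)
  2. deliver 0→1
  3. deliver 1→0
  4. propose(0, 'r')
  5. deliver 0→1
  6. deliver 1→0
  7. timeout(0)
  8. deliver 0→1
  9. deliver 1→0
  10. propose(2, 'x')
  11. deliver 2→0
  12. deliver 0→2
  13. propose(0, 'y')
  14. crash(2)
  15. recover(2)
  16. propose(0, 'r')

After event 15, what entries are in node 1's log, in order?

r

[1] timeout(0) → N0(cand b3 [-])
[2] deliver 0→1 → N1(foll b3 [-])
[3] deliver 1→0 → N0(lead b3 [-])
[4] propose(0,'r') → ∅
[5] deliver 0→1 → N1(foll b3 [r])
[6] deliver 1→0 → N0(lead b3 [r])
[7] timeout(0) → N0(cand b6 [r])
[8] deliver 0→1 → N1(foll b6 [r])
[9] deliver 1→0 → N0(lead b6 [r])
[10] propose(2,'x') → ∅
[11] deliver 2→0 → ∅
[12] deliver 0→2 → N2(foll b3 [-])
[13] propose(0,'y') → ∅
[14] crash(2) → N2(✗foll b3 [-])
[15] recover(2) → N2(foll b3 [-])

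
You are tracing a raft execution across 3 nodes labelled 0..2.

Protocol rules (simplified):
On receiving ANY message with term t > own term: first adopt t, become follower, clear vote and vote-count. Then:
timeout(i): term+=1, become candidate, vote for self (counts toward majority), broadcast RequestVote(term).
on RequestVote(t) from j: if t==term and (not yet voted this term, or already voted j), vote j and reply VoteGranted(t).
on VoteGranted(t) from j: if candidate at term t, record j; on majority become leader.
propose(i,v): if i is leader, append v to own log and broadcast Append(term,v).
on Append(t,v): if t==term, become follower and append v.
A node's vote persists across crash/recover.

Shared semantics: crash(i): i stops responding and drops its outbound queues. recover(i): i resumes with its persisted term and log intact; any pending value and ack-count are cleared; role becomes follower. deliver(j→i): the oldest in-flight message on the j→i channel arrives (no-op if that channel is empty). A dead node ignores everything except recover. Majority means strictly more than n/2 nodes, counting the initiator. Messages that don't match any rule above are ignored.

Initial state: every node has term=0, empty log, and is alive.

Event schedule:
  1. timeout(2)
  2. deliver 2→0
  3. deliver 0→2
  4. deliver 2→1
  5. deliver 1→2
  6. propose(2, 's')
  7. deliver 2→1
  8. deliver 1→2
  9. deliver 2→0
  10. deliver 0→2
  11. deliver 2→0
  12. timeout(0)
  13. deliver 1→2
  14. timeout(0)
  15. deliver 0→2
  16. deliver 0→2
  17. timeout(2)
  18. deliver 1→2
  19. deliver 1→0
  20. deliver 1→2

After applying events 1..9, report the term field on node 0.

1

e1 timeout(2): 2[cand,t=1,-]
e2 deliver 2→0: 0[foll,t=1,-]
e3 deliver 0→2: 2[lead,t=1,-]
e4 deliver 2→1: 1[foll,t=1,-]
e5 deliver 1→2: ·
e6 propose(2,'s'): 2[lead,t=1,s]
e7 deliver 2→1: 1[foll,t=1,s]
e8 deliver 1→2: ·
e9 deliver 2→0: 0[foll,t=1,s]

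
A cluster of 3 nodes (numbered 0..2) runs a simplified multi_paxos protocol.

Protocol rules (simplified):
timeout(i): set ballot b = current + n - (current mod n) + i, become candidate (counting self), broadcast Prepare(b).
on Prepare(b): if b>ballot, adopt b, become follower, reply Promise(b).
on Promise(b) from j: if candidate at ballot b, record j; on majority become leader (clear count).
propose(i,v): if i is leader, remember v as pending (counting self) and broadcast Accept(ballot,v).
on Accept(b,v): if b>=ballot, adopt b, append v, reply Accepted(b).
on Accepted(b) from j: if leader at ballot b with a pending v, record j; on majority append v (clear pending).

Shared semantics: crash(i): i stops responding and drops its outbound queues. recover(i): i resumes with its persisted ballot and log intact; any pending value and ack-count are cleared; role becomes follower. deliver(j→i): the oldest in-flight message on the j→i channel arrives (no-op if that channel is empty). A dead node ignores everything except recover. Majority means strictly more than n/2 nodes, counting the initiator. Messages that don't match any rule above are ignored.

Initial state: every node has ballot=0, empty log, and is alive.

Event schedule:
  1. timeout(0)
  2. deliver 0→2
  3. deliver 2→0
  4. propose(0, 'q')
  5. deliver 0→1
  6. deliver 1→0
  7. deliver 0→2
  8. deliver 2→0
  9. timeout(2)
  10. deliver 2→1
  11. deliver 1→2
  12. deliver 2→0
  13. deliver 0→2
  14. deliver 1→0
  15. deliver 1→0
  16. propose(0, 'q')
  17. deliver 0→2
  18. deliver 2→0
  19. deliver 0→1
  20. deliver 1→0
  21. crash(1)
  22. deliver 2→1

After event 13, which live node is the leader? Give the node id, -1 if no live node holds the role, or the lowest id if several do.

2

[1] timeout(0) → N0(cand b3 [-])
[2] deliver 0→2 → N2(foll b3 [-])
[3] deliver 2→0 → N0(lead b3 [-])
[4] propose(0,'q') → ∅
[5] deliver 0→1 → N1(foll b3 [-])
[6] deliver 1→0 → ∅
[7] deliver 0→2 → N2(foll b3 [q])
[8] deliver 2→0 → N0(lead b3 [q])
[9] timeout(2) → N2(cand b8 [q])
[10] deliver 2→1 → N1(foll b8 [-])
[11] deliver 1→2 → N2(lead b8 [q])
[12] deliver 2→0 → N0(foll b8 [q])
[13] deliver 0→2 → ∅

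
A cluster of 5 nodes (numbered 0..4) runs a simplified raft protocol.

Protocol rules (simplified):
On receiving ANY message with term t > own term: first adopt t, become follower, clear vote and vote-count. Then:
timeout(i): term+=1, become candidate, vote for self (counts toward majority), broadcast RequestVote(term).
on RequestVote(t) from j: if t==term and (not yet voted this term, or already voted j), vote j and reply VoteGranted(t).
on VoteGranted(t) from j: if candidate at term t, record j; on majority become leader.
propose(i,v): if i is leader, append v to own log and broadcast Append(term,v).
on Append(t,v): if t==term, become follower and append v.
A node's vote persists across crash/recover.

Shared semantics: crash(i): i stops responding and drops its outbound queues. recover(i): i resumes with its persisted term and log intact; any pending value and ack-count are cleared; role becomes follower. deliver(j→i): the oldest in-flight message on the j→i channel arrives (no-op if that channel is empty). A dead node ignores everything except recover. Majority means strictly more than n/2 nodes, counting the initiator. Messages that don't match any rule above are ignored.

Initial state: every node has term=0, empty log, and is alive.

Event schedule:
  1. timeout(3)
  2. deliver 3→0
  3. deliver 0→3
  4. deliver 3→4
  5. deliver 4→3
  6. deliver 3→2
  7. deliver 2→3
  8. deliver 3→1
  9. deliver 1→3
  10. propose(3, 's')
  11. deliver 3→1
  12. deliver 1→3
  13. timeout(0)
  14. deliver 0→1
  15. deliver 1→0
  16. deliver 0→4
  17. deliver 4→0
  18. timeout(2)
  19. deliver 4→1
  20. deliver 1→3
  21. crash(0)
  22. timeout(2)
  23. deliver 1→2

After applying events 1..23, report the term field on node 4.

2

step 1 timeout(3): 3={cand,t=1,log=-}
step 2 deliver 3→0: 0={foll,t=1,log=-}
step 3 deliver 0→3: —
step 4 deliver 3→4: 4={foll,t=1,log=-}
step 5 deliver 4→3: 3={lead,t=1,log=-}
step 6 deliver 3→2: 2={foll,t=1,log=-}
step 7 deliver 2→3: —
step 8 deliver 3→1: 1={foll,t=1,log=-}
step 9 deliver 1→3: —
step 10 propose(3,'s'): 3={lead,t=1,log=s}
step 11 deliver 3→1: 1={foll,t=1,log=s}
step 12 deliver 1→3: —
step 13 timeout(0): 0={cand,t=2,log=-}
step 14 deliver 0→1: 1={foll,t=2,log=s}
step 15 deliver 1→0: —
step 16 deliver 0→4: 4={foll,t=2,log=-}
step 17 deliver 4→0: 0={lead,t=2,log=-}
step 18 timeout(2): 2={cand,t=2,log=-}
step 19 deliver 4→1: —
step 20 deliver 1→3: —
step 21 crash(0): 0={✗lead,t=2,log=-}
step 22 timeout(2): 2={cand,t=3,log=-}
step 23 deliver 1→2: —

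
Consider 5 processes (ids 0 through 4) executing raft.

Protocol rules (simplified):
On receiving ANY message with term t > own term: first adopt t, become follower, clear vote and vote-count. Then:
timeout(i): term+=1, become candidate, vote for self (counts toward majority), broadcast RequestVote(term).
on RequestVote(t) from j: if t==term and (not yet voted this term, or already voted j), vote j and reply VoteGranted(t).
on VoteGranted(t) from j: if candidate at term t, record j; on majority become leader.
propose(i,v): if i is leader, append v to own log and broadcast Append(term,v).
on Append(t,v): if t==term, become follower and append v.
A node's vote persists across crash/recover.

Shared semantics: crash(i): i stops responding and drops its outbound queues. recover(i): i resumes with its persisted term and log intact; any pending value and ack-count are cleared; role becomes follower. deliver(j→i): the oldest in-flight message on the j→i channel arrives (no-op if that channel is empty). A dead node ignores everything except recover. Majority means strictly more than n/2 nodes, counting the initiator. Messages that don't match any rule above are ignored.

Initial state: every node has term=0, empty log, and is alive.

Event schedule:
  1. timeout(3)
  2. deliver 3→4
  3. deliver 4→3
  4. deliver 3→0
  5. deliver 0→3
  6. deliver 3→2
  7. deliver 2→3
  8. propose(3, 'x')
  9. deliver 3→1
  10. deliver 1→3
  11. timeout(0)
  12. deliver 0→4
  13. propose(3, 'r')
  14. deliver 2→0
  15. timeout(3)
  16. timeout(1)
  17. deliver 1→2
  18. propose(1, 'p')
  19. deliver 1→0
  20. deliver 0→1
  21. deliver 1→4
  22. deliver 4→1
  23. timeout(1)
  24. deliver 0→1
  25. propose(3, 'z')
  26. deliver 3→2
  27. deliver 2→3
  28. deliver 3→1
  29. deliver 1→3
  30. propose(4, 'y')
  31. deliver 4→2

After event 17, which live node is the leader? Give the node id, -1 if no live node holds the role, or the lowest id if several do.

1. timeout(3):  <3:cand t1 ->
2. deliver 3→4:  <4:foll t1 ->
3. deliver 4→3:  nop
4. deliver 3→0:  <0:foll t1 ->
5. deliver 0→3:  <3:lead t1 ->
6. deliver 3→2:  <2:foll t1 ->
7. deliver 2→3:  nop
8. propose(3,'x'):  <3:lead t1 x>
9. deliver 3→1:  <1:foll t1 ->
10. deliver 1→3:  nop
11. timeout(0):  <0:cand t2 ->
12. deliver 0→4:  <4:foll t2 ->
13. propose(3,'r'):  <3:lead t1 x,r>
14. deliver 2→0:  nop
15. timeout(3):  <3:cand t2 x,r>
16. timeout(1):  <1:cand t2 ->
17. deliver 1→2:  <2:foll t2 ->

-1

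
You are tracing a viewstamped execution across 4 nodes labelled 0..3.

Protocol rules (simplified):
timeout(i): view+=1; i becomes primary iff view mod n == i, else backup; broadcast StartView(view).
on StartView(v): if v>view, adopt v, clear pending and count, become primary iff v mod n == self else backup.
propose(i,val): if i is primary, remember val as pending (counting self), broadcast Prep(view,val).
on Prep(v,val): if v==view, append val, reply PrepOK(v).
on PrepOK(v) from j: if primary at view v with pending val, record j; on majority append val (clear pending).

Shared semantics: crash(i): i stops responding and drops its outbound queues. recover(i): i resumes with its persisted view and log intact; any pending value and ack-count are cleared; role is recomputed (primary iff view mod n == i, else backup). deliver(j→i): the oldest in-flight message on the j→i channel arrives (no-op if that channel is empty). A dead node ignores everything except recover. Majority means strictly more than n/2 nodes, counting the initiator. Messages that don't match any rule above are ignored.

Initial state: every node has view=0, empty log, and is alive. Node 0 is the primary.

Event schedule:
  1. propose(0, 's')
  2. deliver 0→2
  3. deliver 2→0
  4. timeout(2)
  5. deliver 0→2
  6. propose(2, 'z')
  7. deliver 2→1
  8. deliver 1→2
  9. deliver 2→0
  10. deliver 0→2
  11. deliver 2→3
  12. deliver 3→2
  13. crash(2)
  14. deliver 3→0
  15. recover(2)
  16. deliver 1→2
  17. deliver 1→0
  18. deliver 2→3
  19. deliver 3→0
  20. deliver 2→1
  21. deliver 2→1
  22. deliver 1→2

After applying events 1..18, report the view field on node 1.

step 1 propose(0,'s'): —
step 2 deliver 0→2: 2={back,v=0,log=s}
step 3 deliver 2→0: —
step 4 timeout(2): 2={back,v=1,log=s}
step 5 deliver 0→2: —
step 6 propose(2,'z'): —
step 7 deliver 2→1: 1={prim,v=1,log=-}
step 8 deliver 1→2: —
step 9 deliver 2→0: 0={back,v=1,log=-}
step 10 deliver 0→2: —
step 11 deliver 2→3: 3={back,v=1,log=-}
step 12 deliver 3→2: —
step 13 crash(2): 2={✗back,v=1,log=s}
step 14 deliver 3→0: —
step 15 recover(2): 2={back,v=1,log=s}
step 16 deliver 1→2: —
step 17 deliver 1→0: —
step 18 deliver 2→3: —

1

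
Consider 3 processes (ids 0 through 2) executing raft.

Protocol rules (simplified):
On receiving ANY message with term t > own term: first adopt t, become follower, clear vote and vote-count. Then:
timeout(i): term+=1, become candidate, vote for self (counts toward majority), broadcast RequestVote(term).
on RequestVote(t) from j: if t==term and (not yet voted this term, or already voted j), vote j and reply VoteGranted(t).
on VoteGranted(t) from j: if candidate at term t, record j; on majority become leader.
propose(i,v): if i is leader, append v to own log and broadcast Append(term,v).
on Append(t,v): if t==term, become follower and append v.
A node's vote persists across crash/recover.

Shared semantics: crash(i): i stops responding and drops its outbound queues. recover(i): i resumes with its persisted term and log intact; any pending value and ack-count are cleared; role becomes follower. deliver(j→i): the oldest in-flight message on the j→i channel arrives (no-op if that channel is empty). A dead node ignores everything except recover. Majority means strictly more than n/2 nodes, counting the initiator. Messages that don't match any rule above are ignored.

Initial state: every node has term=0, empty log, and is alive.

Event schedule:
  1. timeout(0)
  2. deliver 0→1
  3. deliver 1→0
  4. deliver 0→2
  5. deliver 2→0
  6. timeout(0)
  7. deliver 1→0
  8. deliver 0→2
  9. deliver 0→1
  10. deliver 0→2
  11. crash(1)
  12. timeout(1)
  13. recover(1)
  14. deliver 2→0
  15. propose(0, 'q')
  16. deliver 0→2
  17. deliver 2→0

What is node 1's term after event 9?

2

step 1 timeout(0): 0={cand,t=1,log=-}
step 2 deliver 0→1: 1={foll,t=1,log=-}
step 3 deliver 1→0: 0={lead,t=1,log=-}
step 4 deliver 0→2: 2={foll,t=1,log=-}
step 5 deliver 2→0: —
step 6 timeout(0): 0={cand,t=2,log=-}
step 7 deliver 1→0: —
step 8 deliver 0→2: 2={foll,t=2,log=-}
step 9 deliver 0→1: 1={foll,t=2,log=-}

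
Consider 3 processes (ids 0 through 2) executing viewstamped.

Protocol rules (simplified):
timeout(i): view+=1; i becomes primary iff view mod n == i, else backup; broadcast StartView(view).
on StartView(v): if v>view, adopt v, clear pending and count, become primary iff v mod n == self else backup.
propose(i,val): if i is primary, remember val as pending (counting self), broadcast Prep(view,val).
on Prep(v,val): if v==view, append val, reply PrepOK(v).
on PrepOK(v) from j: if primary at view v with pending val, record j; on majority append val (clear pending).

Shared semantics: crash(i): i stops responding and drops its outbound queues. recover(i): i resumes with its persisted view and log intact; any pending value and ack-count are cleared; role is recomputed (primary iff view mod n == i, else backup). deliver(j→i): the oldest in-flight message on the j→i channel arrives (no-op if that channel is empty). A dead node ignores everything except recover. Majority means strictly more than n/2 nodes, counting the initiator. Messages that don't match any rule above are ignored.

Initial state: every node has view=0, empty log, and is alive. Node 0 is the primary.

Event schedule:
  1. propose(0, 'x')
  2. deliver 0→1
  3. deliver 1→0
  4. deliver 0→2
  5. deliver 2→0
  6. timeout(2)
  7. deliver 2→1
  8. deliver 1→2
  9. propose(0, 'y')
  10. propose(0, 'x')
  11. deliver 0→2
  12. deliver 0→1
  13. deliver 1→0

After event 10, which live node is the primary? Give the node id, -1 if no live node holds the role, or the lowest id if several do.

0

e1 propose(0,'x'): ·
e2 deliver 0→1: 1[back,v=0,x]
e3 deliver 1→0: 0[prim,v=0,x]
e4 deliver 0→2: 2[back,v=0,x]
e5 deliver 2→0: ·
e6 timeout(2): 2[back,v=1,x]
e7 deliver 2→1: 1[prim,v=1,x]
e8 deliver 1→2: ·
e9 propose(0,'y'): ·
e10 propose(0,'x'): ·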